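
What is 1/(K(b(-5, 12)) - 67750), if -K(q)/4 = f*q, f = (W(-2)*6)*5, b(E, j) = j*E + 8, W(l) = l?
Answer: -1/80230 ≈ -1.2464e-5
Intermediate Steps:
b(E, j) = 8 + E*j (b(E, j) = E*j + 8 = 8 + E*j)
f = -60 (f = -2*6*5 = -12*5 = -60)
K(q) = 240*q (K(q) = -(-240)*q = 240*q)
1/(K(b(-5, 12)) - 67750) = 1/(240*(8 - 5*12) - 67750) = 1/(240*(8 - 60) - 67750) = 1/(240*(-52) - 67750) = 1/(-12480 - 67750) = 1/(-80230) = -1/80230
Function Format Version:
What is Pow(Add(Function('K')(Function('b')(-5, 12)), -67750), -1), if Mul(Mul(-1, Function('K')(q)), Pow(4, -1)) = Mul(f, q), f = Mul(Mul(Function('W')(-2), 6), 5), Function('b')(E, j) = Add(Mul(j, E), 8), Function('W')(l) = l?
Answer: Rational(-1, 80230) ≈ -1.2464e-5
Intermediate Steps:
Function('b')(E, j) = Add(8, Mul(E, j)) (Function('b')(E, j) = Add(Mul(E, j), 8) = Add(8, Mul(E, j)))
f = -60 (f = Mul(Mul(-2, 6), 5) = Mul(-12, 5) = -60)
Function('K')(q) = Mul(240, q) (Function('K')(q) = Mul(-4, Mul(-60, q)) = Mul(240, q))
Pow(Add(Function('K')(Function('b')(-5, 12)), -67750), -1) = Pow(Add(Mul(240, Add(8, Mul(-5, 12))), -67750), -1) = Pow(Add(Mul(240, Add(8, -60)), -67750), -1) = Pow(Add(Mul(240, -52), -67750), -1) = Pow(Add(-12480, -67750), -1) = Pow(-80230, -1) = Rational(-1, 80230)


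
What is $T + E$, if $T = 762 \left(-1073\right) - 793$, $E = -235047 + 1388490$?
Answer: $335024$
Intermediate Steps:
$E = 1153443$
$T = -818419$ ($T = -817626 - 793 = -818419$)
$T + E = -818419 + 1153443 = 335024$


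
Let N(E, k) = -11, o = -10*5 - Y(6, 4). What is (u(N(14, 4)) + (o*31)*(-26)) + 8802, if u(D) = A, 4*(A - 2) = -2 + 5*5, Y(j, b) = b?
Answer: 209335/4 ≈ 52334.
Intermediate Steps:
o = -54 (o = -10*5 - 1*4 = -50 - 4 = -54)
A = 31/4 (A = 2 + (-2 + 5*5)/4 = 2 + (-2 + 25)/4 = 2 + (¼)*23 = 2 + 23/4 = 31/4 ≈ 7.7500)
u(D) = 31/4
(u(N(14, 4)) + (o*31)*(-26)) + 8802 = (31/4 - 54*31*(-26)) + 8802 = (31/4 - 1674*(-26)) + 8802 = (31/4 + 43524) + 8802 = 174127/4 + 8802 = 209335/4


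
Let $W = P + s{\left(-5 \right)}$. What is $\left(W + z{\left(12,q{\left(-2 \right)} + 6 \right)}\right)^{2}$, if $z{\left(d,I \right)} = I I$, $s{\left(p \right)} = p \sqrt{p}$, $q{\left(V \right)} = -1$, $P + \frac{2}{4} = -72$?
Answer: $\frac{8525}{4} + 475 i \sqrt{5} \approx 2131.3 + 1062.1 i$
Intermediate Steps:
$P = - \frac{145}{2}$ ($P = - \frac{1}{2} - 72 = - \frac{145}{2} \approx -72.5$)
$s{\left(p \right)} = p^{\frac{3}{2}}$
$z{\left(d,I \right)} = I^{2}$
$W = - \frac{145}{2} - 5 i \sqrt{5}$ ($W = - \frac{145}{2} + \left(-5\right)^{\frac{3}{2}} = - \frac{145}{2} - 5 i \sqrt{5} \approx -72.5 - 11.18 i$)
$\left(W + z{\left(12,q{\left(-2 \right)} + 6 \right)}\right)^{2} = \left(\left(- \frac{145}{2} - 5 i \sqrt{5}\right) + \left(-1 + 6\right)^{2}\right)^{2} = \left(\left(- \frac{145}{2} - 5 i \sqrt{5}\right) + 5^{2}\right)^{2} = \left(\left(- \frac{145}{2} - 5 i \sqrt{5}\right) + 25\right)^{2} = \left(- \frac{95}{2} - 5 i \sqrt{5}\right)^{2}$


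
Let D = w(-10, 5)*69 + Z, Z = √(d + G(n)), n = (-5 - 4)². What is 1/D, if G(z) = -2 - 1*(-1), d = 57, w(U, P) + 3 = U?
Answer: -897/804553 - 2*√14/804553 ≈ -0.0011242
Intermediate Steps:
n = 81 (n = (-9)² = 81)
w(U, P) = -3 + U
G(z) = -1 (G(z) = -2 + 1 = -1)
Z = 2*√14 (Z = √(57 - 1) = √56 = 2*√14 ≈ 7.4833)
D = -897 + 2*√14 (D = (-3 - 10)*69 + 2*√14 = -13*69 + 2*√14 = -897 + 2*√14 ≈ -889.52)
1/D = 1/(-897 + 2*√14)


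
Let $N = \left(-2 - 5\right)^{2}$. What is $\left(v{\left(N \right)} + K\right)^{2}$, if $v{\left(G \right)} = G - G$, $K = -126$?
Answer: $15876$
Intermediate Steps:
$N = 49$ ($N = \left(-7\right)^{2} = 49$)
$v{\left(G \right)} = 0$
$\left(v{\left(N \right)} + K\right)^{2} = \left(0 - 126\right)^{2} = \left(-126\right)^{2} = 15876$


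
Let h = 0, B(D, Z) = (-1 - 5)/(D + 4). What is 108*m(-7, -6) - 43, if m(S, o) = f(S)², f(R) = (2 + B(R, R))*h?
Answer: -43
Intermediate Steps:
B(D, Z) = -6/(4 + D)
f(R) = 0 (f(R) = (2 - 6/(4 + R))*0 = 0)
m(S, o) = 0 (m(S, o) = 0² = 0)
108*m(-7, -6) - 43 = 108*0 - 43 = 0 - 43 = -43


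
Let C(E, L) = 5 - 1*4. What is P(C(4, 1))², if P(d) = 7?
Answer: 49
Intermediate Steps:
C(E, L) = 1 (C(E, L) = 5 - 4 = 1)
P(C(4, 1))² = 7² = 49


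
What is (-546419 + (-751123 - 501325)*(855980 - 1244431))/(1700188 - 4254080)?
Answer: -486514131629/2553892 ≈ -1.9050e+5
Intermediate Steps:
(-546419 + (-751123 - 501325)*(855980 - 1244431))/(1700188 - 4254080) = (-546419 - 1252448*(-388451))/(-2553892) = (-546419 + 486514678048)*(-1/2553892) = 486514131629*(-1/2553892) = -486514131629/2553892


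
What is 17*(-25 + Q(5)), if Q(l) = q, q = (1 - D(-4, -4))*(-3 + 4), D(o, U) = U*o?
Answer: -680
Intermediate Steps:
q = -15 (q = (1 - (-4)*(-4))*(-3 + 4) = (1 - 1*16)*1 = (1 - 16)*1 = -15*1 = -15)
Q(l) = -15
17*(-25 + Q(5)) = 17*(-25 - 15) = 17*(-40) = -680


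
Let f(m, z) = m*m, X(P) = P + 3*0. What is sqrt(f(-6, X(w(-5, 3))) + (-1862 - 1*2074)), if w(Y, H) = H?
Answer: 10*I*sqrt(39) ≈ 62.45*I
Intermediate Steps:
X(P) = P (X(P) = P + 0 = P)
f(m, z) = m**2
sqrt(f(-6, X(w(-5, 3))) + (-1862 - 1*2074)) = sqrt((-6)**2 + (-1862 - 1*2074)) = sqrt(36 + (-1862 - 2074)) = sqrt(36 - 3936) = sqrt(-3900) = 10*I*sqrt(39)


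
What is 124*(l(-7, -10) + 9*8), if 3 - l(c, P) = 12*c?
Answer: 19716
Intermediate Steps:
l(c, P) = 3 - 12*c
124*(l(-7, -10) + 9*8) = 124*((3 - 12*(-7)) + 9*8) = 124*((3 + 84) + 72) = 124*(87 + 72) = 124*159 = 19716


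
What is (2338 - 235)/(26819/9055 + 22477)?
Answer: 6347555/67852018 ≈ 0.093550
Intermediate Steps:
(2338 - 235)/(26819/9055 + 22477) = 2103/(26819*(1/9055) + 22477) = 2103/(26819/9055 + 22477) = 2103/(203556054/9055) = 2103*(9055/203556054) = 6347555/67852018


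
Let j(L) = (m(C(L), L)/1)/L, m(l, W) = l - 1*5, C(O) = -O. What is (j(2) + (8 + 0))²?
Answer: 81/4 ≈ 20.250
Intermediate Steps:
m(l, W) = -5 + l (m(l, W) = l - 5 = -5 + l)
j(L) = (-5 - L)/L (j(L) = ((-5 - L)/1)/L = ((-5 - L)*1)/L = (-5 - L)/L)
(j(2) + (8 + 0))² = ((-5 - 1*2)/2 + (8 + 0))² = ((-5 - 2)/2 + 8)² = ((½)*(-7) + 8)² = (-7/2 + 8)² = (9/2)² = 81/4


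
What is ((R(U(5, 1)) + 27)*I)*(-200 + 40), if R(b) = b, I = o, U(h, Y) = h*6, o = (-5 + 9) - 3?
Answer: -9120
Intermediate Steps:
o = 1 (o = 4 - 3 = 1)
U(h, Y) = 6*h
I = 1
((R(U(5, 1)) + 27)*I)*(-200 + 40) = ((6*5 + 27)*1)*(-200 + 40) = ((30 + 27)*1)*(-160) = (57*1)*(-160) = 57*(-160) = -9120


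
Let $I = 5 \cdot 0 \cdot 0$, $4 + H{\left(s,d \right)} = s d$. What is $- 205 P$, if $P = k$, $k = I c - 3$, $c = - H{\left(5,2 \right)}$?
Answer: $615$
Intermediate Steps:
$H{\left(s,d \right)} = -4 + d s$ ($H{\left(s,d \right)} = -4 + s d = -4 + d s$)
$I = 0$ ($I = 0 \cdot 0 = 0$)
$c = -6$ ($c = - (-4 + 2 \cdot 5) = - (-4 + 10) = \left(-1\right) 6 = -6$)
$k = -3$ ($k = 0 \left(-6\right) - 3 = 0 - 3 = -3$)
$P = -3$
$- 205 P = \left(-205\right) \left(-3\right) = 615$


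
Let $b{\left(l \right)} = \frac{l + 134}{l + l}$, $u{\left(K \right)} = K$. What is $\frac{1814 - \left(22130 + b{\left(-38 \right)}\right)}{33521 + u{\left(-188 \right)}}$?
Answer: $- \frac{128660}{211109} \approx -0.60945$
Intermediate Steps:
$b{\left(l \right)} = \frac{134 + l}{2 l}$
$\frac{1814 - \left(22130 + b{\left(-38 \right)}\right)}{33521 + u{\left(-188 \right)}} = \frac{1814 - \left(22130 + \frac{134 - 38}{2 \left(-38\right)}\right)}{33521 - 188} = \frac{1814 - \left(22130 + \frac{1}{2} \left(- \frac{1}{38}\right) 96\right)}{33333} = \left(1814 - \frac{420446}{19}\right) \frac{1}{33333} = \left(- \frac{385980}{19}\right) \frac{1}{33333} = - \frac{128660}{211109}$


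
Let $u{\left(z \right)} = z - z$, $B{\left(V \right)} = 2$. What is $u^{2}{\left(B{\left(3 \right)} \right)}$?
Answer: $0$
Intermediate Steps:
$u{\left(z \right)} = 0$
$u^{2}{\left(B{\left(3 \right)} \right)} = 0^{2} = 0$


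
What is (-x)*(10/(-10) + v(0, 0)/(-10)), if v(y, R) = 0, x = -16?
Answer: -16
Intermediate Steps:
(-x)*(10/(-10) + v(0, 0)/(-10)) = (-1*(-16))*(10/(-10) + 0/(-10)) = 16*(10*(-⅒) + 0*(-⅒)) = 16*(-1 + 0) = 16*(-1) = -16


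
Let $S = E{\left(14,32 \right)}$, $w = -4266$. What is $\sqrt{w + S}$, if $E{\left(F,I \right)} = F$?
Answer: $2 i \sqrt{1063} \approx 65.207 i$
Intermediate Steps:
$S = 14$
$\sqrt{w + S} = \sqrt{-4266 + 14} = \sqrt{-4252} = 2 i \sqrt{1063}$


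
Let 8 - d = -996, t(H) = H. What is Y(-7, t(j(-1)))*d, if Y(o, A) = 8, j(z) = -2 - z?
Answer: 8032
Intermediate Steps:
d = 1004 (d = 8 - 1*(-996) = 8 + 996 = 1004)
Y(-7, t(j(-1)))*d = 8*1004 = 8032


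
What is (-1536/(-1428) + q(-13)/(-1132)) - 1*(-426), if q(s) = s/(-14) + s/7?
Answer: 115061229/269416 ≈ 427.08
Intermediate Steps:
q(s) = s/14 (q(s) = s*(-1/14) + s*(⅐) = -s/14 + s/7 = s/14)
(-1536/(-1428) + q(-13)/(-1132)) - 1*(-426) = (-1536/(-1428) + ((1/14)*(-13))/(-1132)) - 1*(-426) = (-1536*(-1/1428) - 13/14*(-1/1132)) + 426 = (128/119 + 13/15848) + 426 = 290013/269416 + 426 = 115061229/269416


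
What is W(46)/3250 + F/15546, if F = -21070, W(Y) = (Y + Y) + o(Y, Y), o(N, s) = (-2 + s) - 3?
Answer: -33204941/25262250 ≈ -1.3144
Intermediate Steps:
o(N, s) = -5 + s
W(Y) = -5 + 3*Y (W(Y) = (Y + Y) + (-5 + Y) = 2*Y + (-5 + Y) = -5 + 3*Y)
W(46)/3250 + F/15546 = (-5 + 3*46)/3250 - 21070/15546 = (-5 + 138)*(1/3250) - 21070*1/15546 = 133*(1/3250) - 10535/7773 = 133/3250 - 10535/7773 = -33204941/25262250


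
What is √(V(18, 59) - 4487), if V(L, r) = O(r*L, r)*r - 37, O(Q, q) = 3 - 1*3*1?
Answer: 2*I*√1131 ≈ 67.261*I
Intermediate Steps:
O(Q, q) = 0 (O(Q, q) = 3 - 3*1 = 3 - 3 = 0)
V(L, r) = -37 (V(L, r) = 0*r - 37 = 0 - 37 = -37)
√(V(18, 59) - 4487) = √(-37 - 4487) = √(-4524) = 2*I*√1131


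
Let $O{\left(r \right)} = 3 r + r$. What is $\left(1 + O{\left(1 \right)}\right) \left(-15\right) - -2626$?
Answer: $2551$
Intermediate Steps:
$O{\left(r \right)} = 4 r$
$\left(1 + O{\left(1 \right)}\right) \left(-15\right) - -2626 = \left(1 + 4 \cdot 1\right) \left(-15\right) - -2626 = \left(1 + 4\right) \left(-15\right) + 2626 = 5 \left(-15\right) + 2626 = -75 + 2626 = 2551$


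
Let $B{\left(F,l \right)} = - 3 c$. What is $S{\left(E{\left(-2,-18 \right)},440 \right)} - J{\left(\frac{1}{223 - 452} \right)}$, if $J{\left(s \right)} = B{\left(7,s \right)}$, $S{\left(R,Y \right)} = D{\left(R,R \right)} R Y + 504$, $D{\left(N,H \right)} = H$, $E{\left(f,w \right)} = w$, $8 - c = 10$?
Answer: $143058$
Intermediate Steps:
$c = -2$ ($c = 8 - 10 = -2$)
$B{\left(F,l \right)} = 6$ ($B{\left(F,l \right)} = \left(-3\right) \left(-2\right) = 6$)
$S{\left(R,Y \right)} = 504 + Y R^{2}$ ($S{\left(R,Y \right)} = R R Y + 504 = R^{2} Y + 504 = Y R^{2} + 504 = 504 + Y R^{2}$)
$J{\left(s \right)} = 6$
$S{\left(E{\left(-2,-18 \right)},440 \right)} - J{\left(\frac{1}{223 - 452} \right)} = \left(504 + 440 \left(-18\right)^{2}\right) - 6 = \left(504 + 440 \cdot 324\right) - 6 = \left(504 + 142560\right) - 6 = 143064 - 6 = 143058$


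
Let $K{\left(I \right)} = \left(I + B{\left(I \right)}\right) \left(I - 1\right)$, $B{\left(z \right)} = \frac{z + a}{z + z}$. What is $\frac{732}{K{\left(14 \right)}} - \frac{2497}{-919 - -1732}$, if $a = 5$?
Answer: $\frac{1107259}{1447953} \approx 0.76471$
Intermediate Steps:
$B{\left(z \right)} = \frac{5 + z}{2 z}$ ($B{\left(z \right)} = \frac{z + 5}{z + z} = \frac{5 + z}{2 z}$)
$K{\left(I \right)} = \left(-1 + I\right) \left(I + \frac{5 + I}{2 I}\right)$ ($K{\left(I \right)} = \left(I + \frac{5 + I}{2 I}\right) \left(I - 1\right) = \left(I + \frac{5 + I}{2 I}\right) \left(-1 + I\right) = \left(-1 + I\right) \left(I + \frac{5 + I}{2 I}\right)$)
$\frac{732}{K{\left(14 \right)}} - \frac{2497}{-919 - -1732} = \frac{732}{2 + 14^{2} - \frac{5}{2 \cdot 14} - 7} - \frac{2497}{-919 - -1732} = \frac{732}{2 + 196 - \frac{5}{28} - 7} - \frac{2497}{-919 + 1732} = \frac{732}{2 + 196 - \frac{5}{28} - 7} - \frac{2497}{813} = \frac{732}{\frac{5343}{28}} - \frac{2497}{813} = 732 \cdot \frac{28}{5343} - \frac{2497}{813} = \frac{6832}{1781} - \frac{2497}{813} = \frac{1107259}{1447953}$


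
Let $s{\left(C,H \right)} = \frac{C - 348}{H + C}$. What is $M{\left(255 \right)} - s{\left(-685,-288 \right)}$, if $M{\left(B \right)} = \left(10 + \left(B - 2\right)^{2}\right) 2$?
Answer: $\frac{124579941}{973} \approx 1.2804 \cdot 10^{5}$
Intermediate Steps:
$s{\left(C,H \right)} = \frac{-348 + C}{C + H}$
$M{\left(B \right)} = 20 + 2 \left(-2 + B\right)^{2}$ ($M{\left(B \right)} = \left(10 + \left(-2 + B\right)^{2}\right) 2 = 20 + 2 \left(-2 + B\right)^{2}$)
$M{\left(255 \right)} - s{\left(-685,-288 \right)} = \left(20 + 2 \left(-2 + 255\right)^{2}\right) - \frac{-348 - 685}{-685 - 288} = \left(20 + 2 \cdot 253^{2}\right) - \frac{1}{-973} \left(-1033\right) = \left(20 + 2 \cdot 64009\right) - \left(- \frac{1}{973}\right) \left(-1033\right) = \left(20 + 128018\right) - \frac{1033}{973} = 128038 - \frac{1033}{973} = \frac{124579941}{973}$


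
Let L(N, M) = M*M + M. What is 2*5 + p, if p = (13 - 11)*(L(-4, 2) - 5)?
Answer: 12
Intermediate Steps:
L(N, M) = M + M**2 (L(N, M) = M**2 + M = M + M**2)
p = 2 (p = (13 - 11)*(2*(1 + 2) - 5) = 2*(2*3 - 5) = 2*(6 - 5) = 2*1 = 2)
2*5 + p = 2*5 + 2 = 10 + 2 = 12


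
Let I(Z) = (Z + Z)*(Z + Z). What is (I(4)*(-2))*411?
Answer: -52608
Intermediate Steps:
I(Z) = 4*Z² (I(Z) = (2*Z)*(2*Z) = 4*Z²)
(I(4)*(-2))*411 = ((4*4²)*(-2))*411 = ((4*16)*(-2))*411 = (64*(-2))*411 = -128*411 = -52608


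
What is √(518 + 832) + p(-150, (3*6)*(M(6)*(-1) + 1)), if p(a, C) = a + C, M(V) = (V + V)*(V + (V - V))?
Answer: -1428 + 15*√6 ≈ -1391.3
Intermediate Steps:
M(V) = 2*V² (M(V) = (2*V)*(V + 0) = (2*V)*V = 2*V²)
p(a, C) = C + a
√(518 + 832) + p(-150, (3*6)*(M(6)*(-1) + 1)) = √(518 + 832) + ((3*6)*((2*6²)*(-1) + 1) - 150) = √1350 + (18*((2*36)*(-1) + 1) - 150) = 15*√6 + (18*(72*(-1) + 1) - 150) = 15*√6 + (18*(-72 + 1) - 150) = 15*√6 + (18*(-71) - 150) = 15*√6 + (-1278 - 150) = 15*√6 - 1428 = -1428 + 15*√6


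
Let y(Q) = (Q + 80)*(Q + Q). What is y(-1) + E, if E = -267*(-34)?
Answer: 8920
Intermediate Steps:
y(Q) = 2*Q*(80 + Q) (y(Q) = (80 + Q)*(2*Q) = 2*Q*(80 + Q))
E = 9078
y(-1) + E = 2*(-1)*(80 - 1) + 9078 = 2*(-1)*79 + 9078 = -158 + 9078 = 8920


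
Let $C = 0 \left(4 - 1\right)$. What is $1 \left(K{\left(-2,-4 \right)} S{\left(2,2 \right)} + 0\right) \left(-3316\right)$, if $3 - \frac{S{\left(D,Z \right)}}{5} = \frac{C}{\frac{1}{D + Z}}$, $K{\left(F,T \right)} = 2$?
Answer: $-99480$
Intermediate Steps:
$C = 0$ ($C = 0 \cdot 3 = 0$)
$S{\left(D,Z \right)} = 15$ ($S{\left(D,Z \right)} = 15 - 5 \frac{0}{\frac{1}{D + Z}} = 15 - 5 \cdot 0 \left(D + Z\right) = 15 - 0 = 15 + 0 = 15$)
$1 \left(K{\left(-2,-4 \right)} S{\left(2,2 \right)} + 0\right) \left(-3316\right) = 1 \left(2 \cdot 15 + 0\right) \left(-3316\right) = 1 \left(30 + 0\right) \left(-3316\right) = 1 \cdot 30 \left(-3316\right) = 30 \left(-3316\right) = -99480$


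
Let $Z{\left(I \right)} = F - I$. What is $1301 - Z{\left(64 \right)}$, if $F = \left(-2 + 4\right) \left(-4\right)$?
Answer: $1373$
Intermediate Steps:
$F = -8$ ($F = 2 \left(-4\right) = -8$)
$Z{\left(I \right)} = -8 - I$
$1301 - Z{\left(64 \right)} = 1301 - \left(-8 - 64\right) = 1301 - -72 = 1301 + 72 = 1373$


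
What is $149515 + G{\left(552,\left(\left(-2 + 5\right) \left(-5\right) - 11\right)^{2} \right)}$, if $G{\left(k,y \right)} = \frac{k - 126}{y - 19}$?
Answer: $\frac{32743927}{219} \approx 1.4952 \cdot 10^{5}$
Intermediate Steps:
$G{\left(k,y \right)} = \frac{-126 + k}{-19 + y}$
$149515 + G{\left(552,\left(\left(-2 + 5\right) \left(-5\right) - 11\right)^{2} \right)} = 149515 + \frac{-126 + 552}{-19 + \left(\left(-2 + 5\right) \left(-5\right) - 11\right)^{2}} = 149515 + \frac{1}{-19 + \left(3 \left(-5\right) - 11\right)^{2}} \cdot 426 = 149515 + \frac{1}{-19 + \left(-15 - 11\right)^{2}} \cdot 426 = 149515 + \frac{1}{-19 + \left(-26\right)^{2}} \cdot 426 = 149515 + \frac{1}{-19 + 676} \cdot 426 = 149515 + \frac{1}{657} \cdot 426 = 149515 + \frac{142}{219} = \frac{32743927}{219}$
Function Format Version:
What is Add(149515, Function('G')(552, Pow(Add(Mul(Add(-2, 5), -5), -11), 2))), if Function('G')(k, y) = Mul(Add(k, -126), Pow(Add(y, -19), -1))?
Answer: Rational(32743927, 219) ≈ 1.4952e+5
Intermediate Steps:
Function('G')(k, y) = Mul(Pow(Add(-19, y), -1), Add(-126, k)) (Function('G')(k, y) = Mul(Add(-126, k), Pow(Add(-19, y), -1)) = Mul(Pow(Add(-19, y), -1), Add(-126, k)))
Add(149515, Function('G')(552, Pow(Add(Mul(Add(-2, 5), -5), -11), 2))) = Add(149515, Mul(Pow(Add(-19, Pow(Add(Mul(Add(-2, 5), -5), -11), 2)), -1), Add(-126, 552))) = Add(149515, Mul(Pow(Add(-19, Pow(Add(Mul(3, -5), -11), 2)), -1), 426)) = Add(149515, Mul(Pow(Add(-19, Pow(Add(-15, -11), 2)), -1), 426)) = Add(149515, Mul(Pow(Add(-19, Pow(-26, 2)), -1), 426)) = Add(149515, Mul(Pow(Add(-19, 676), -1), 426)) = Add(149515, Mul(Pow(657, -1), 426)) = Add(149515, Mul(Rational(1, 657), 426)) = Add(149515, Rational(142, 219)) = Rational(32743927, 219)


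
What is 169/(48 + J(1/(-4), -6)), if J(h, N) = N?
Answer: 169/42 ≈ 4.0238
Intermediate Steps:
169/(48 + J(1/(-4), -6)) = 169/(48 - 6) = 169/42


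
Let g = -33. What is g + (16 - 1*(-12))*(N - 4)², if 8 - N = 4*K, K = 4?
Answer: 3999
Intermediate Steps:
N = -8 (N = 8 - 4*4 = 8 - 1*16 = 8 - 16 = -8)
g + (16 - 1*(-12))*(N - 4)² = -33 + (16 - 1*(-12))*(-8 - 4)² = -33 + (16 + 12)*(-12)² = -33 + 28*144 = -33 + 4032 = 3999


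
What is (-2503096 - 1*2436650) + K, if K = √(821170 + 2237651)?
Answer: -4939746 + 3*√339869 ≈ -4.9380e+6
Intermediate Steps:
K = 3*√339869 (K = √3058821 = 3*√339869 ≈ 1748.9)
(-2503096 - 1*2436650) + K = (-2503096 - 1*2436650) + 3*√339869 = (-2503096 - 2436650) + 3*√339869 = -4939746 + 3*√339869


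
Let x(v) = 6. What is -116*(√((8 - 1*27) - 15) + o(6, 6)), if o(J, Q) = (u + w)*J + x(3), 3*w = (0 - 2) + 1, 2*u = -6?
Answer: 1624 - 116*I*√34 ≈ 1624.0 - 676.39*I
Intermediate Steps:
u = -3 (u = (½)*(-6) = -3)
w = -⅓ (w = ((0 - 2) + 1)/3 = (-2 + 1)/3 = (⅓)*(-1) = -⅓ ≈ -0.33333)
o(J, Q) = 6 - 10*J/3 (o(J, Q) = (-3 - ⅓)*J + 6 = -10*J/3 + 6 = 6 - 10*J/3)
-116*(√((8 - 1*27) - 15) + o(6, 6)) = -116*(√((8 - 1*27) - 15) + (6 - 10/3*6)) = -116*(√((8 - 27) - 15) + (6 - 20)) = -116*(√(-19 - 15) - 14) = -116*(√(-34) - 14) = -116*(I*√34 - 14) = -116*(-14 + I*√34) = 1624 - 116*I*√34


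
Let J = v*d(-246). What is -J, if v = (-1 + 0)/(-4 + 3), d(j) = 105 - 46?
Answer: -59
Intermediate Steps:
d(j) = 59
v = 1 (v = -1/(-1) = -1*(-1) = 1)
J = 59 (J = 1*59 = 59)
-J = -1*59 = -59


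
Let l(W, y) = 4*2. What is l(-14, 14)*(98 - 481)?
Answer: -3064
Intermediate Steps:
l(W, y) = 8
l(-14, 14)*(98 - 481) = 8*(98 - 481) = 8*(-383) = -3064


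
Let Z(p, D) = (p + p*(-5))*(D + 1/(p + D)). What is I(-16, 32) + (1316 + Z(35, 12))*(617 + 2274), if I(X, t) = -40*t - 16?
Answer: -49924880/47 ≈ -1.0622e+6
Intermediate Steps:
I(X, t) = -16 - 40*t
Z(p, D) = -4*p*(D + 1/(D + p)) (Z(p, D) = (p - 5*p)*(D + 1/(D + p)) = (-4*p)*(D + 1/(D + p)) = -4*p*(D + 1/(D + p)))
I(-16, 32) + (1316 + Z(35, 12))*(617 + 2274) = (-16 - 40*32) + (1316 - 4*35*(1 + 12² + 12*35)/(12 + 35))*(617 + 2274) = (-16 - 1280) + (1316 - 4*35*(1 + 144 + 420)/47)*2891 = -1296 + (1316 - 4*35*1/47*565)*2891 = -1296 + (1316 - 79100/47)*2891 = -1296 - 17248/47*2891 = -1296 - 49863968/47 = -49924880/47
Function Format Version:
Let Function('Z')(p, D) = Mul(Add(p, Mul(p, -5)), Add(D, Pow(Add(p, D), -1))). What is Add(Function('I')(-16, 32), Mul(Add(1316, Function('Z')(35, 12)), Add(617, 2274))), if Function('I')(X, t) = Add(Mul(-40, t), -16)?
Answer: Rational(-49924880, 47) ≈ -1.0622e+6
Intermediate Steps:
Function('I')(X, t) = Add(-16, Mul(-40, t))
Function('Z')(p, D) = Mul(-4, p, Add(D, Pow(Add(D, p), -1))) (Function('Z')(p, D) = Mul(Add(p, Mul(-5, p)), Add(D, Pow(Add(D, p), -1))) = Mul(Mul(-4, p), Add(D, Pow(Add(D, p), -1))) = Mul(-4, p, Add(D, Pow(Add(D, p), -1))))
Add(Function('I')(-16, 32), Mul(Add(1316, Function('Z')(35, 12)), Add(617, 2274))) = Add(Add(-16, Mul(-40, 32)), Mul(Add(1316, Mul(-4, 35, Pow(Add(12, 35), -1), Add(1, Pow(12, 2), Mul(12, 35)))), Add(617, 2274))) = Add(Add(-16, -1280), Mul(Add(1316, Mul(-4, 35, Pow(47, -1), Add(1, 144, 420))), 2891)) = Add(-1296, Mul(Add(1316, Mul(-4, 35, Rational(1, 47), 565)), 2891)) = Add(-1296, Mul(Add(1316, Rational(-79100, 47)), 2891)) = Add(-1296, Mul(Rational(-17248, 47), 2891)) = Add(-1296, Rational(-49863968, 47)) = Rational(-49924880, 47)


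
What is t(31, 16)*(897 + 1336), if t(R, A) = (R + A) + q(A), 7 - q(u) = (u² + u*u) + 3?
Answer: -1029413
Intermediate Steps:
q(u) = 4 - 2*u² (q(u) = 7 - ((u² + u*u) + 3) = 7 - ((u² + u²) + 3) = 7 - (2*u² + 3) = 7 - (3 + 2*u²) = 7 + (-3 - 2*u²) = 4 - 2*u²)
t(R, A) = 4 + A + R - 2*A² (t(R, A) = (R + A) + (4 - 2*A²) = (A + R) + (4 - 2*A²) = 4 + A + R - 2*A²)
t(31, 16)*(897 + 1336) = (4 + 16 + 31 - 2*16²)*(897 + 1336) = (4 + 16 + 31 - 2*256)*2233 = (4 + 16 + 31 - 512)*2233 = -461*2233 = -1029413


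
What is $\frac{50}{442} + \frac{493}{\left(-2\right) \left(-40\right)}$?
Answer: $\frac{110953}{17680} \approx 6.2756$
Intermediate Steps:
$\frac{50}{442} + \frac{493}{\left(-2\right) \left(-40\right)} = 50 \cdot \frac{1}{442} + \frac{493}{80} = \frac{25}{221} + 493 \cdot \frac{1}{80} = \frac{25}{221} + \frac{493}{80} = \frac{110953}{17680}$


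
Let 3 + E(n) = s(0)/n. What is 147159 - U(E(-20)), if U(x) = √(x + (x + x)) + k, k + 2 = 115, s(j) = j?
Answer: 147046 - 3*I ≈ 1.4705e+5 - 3.0*I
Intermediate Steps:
k = 113 (k = -2 + 115 = 113)
E(n) = -3 (E(n) = -3 + 0/n = -3 + 0 = -3)
U(x) = 113 + √3*√x (U(x) = √(x + (x + x)) + 113 = √(x + 2*x) + 113 = √(3*x) + 113 = √3*√x + 113 = 113 + √3*√x)
147159 - U(E(-20)) = 147159 - (113 + √3*√(-3)) = 147159 - (113 + √3*(I*√3)) = 147159 - (113 + 3*I) = 147159 + (-113 - 3*I) = 147046 - 3*I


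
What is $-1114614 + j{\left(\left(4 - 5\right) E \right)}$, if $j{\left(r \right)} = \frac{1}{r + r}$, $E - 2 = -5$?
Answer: $- \frac{6687683}{6} \approx -1.1146 \cdot 10^{6}$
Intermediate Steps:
$E = -3$ ($E = 2 - 5 = -3$)
$j{\left(r \right)} = \frac{1}{2 r}$
$-1114614 + j{\left(\left(4 - 5\right) E \right)} = -1114614 + \frac{1}{2 \left(4 - 5\right) \left(-3\right)} = -1114614 + \frac{1}{2 \left(\left(-1\right) \left(-3\right)\right)} = -1114614 + \frac{1}{2 \cdot 3} = -1114614 + \frac{1}{2} \cdot \frac{1}{3} = -1114614 + \frac{1}{6} = - \frac{6687683}{6}$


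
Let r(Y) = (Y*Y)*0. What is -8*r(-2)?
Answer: 0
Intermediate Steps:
r(Y) = 0 (r(Y) = Y**2*0 = 0)
-8*r(-2) = -8*0 = 0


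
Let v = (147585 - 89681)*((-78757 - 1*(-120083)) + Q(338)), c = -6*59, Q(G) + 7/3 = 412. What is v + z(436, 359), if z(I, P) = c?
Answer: 7249985066/3 ≈ 2.4167e+9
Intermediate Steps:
Q(G) = 1229/3 (Q(G) = -7/3 + 412 = 1229/3)
c = -354
z(I, P) = -354
v = 7249986128/3 (v = (147585 - 89681)*((-78757 - 1*(-120083)) + 1229/3) = 57904*((-78757 + 120083) + 1229/3) = 57904*(41326 + 1229/3) = 57904*(125207/3) = 7249986128/3 ≈ 2.4167e+9)
v + z(436, 359) = 7249986128/3 - 354 = 7249985066/3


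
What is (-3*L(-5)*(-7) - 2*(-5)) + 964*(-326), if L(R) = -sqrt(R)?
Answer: -314254 - 21*I*sqrt(5) ≈ -3.1425e+5 - 46.957*I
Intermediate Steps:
(-3*L(-5)*(-7) - 2*(-5)) + 964*(-326) = (-(-3)*sqrt(-5)*(-7) - 2*(-5)) + 964*(-326) = (-(-3)*I*sqrt(5)*(-7) + 10) - 314264 = ((3*I*sqrt(5))*(-7) + 10) - 314264 = (-21*I*sqrt(5) + 10) - 314264 = (10 - 21*I*sqrt(5)) - 314264 = -314254 - 21*I*sqrt(5)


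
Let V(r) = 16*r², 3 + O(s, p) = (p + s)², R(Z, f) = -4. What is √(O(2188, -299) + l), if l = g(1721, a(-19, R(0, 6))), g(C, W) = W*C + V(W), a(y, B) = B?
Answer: √3561690 ≈ 1887.2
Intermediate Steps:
O(s, p) = -3 + (p + s)²
g(C, W) = 16*W² + C*W (g(C, W) = W*C + 16*W² = C*W + 16*W² = 16*W² + C*W)
l = -6628 (l = -4*(1721 + 16*(-4)) = -4*(1721 - 64) = -4*1657 = -6628)
√(O(2188, -299) + l) = √((-3 + (-299 + 2188)²) - 6628) = √((-3 + 1889²) - 6628) = √((-3 + 3568321) - 6628) = √(3568318 - 6628) = √3561690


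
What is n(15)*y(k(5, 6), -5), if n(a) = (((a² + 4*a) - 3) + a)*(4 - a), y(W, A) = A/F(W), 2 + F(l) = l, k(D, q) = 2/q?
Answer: -9801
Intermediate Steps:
F(l) = -2 + l
y(W, A) = A/(-2 + W)
n(a) = (4 - a)*(-3 + a² + 5*a) (n(a) = ((-3 + a² + 4*a) + a)*(4 - a) = (-3 + a² + 5*a)*(4 - a) = (4 - a)*(-3 + a² + 5*a))
n(15)*y(k(5, 6), -5) = (-12 - 1*15² - 1*15³ + 23*15)*(-5/(-2 + 2/6)) = (-12 - 1*225 - 1*3375 + 345)*(-5/(-2 + 2*(⅙))) = (-12 - 225 - 3375 + 345)*(-5/(-2 + ⅓)) = -(-16335)/(-5/3) = -(-16335)*(-3)/5 = -3267*3 = -9801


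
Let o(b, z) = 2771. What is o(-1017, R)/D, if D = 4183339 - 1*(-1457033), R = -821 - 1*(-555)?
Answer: 2771/5640372 ≈ 0.00049128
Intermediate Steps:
R = -266 (R = -821 + 555 = -266)
D = 5640372 (D = 4183339 + 1457033 = 5640372)
o(-1017, R)/D = 2771/5640372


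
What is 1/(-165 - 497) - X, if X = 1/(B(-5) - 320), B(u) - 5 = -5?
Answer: 171/105920 ≈ 0.0016144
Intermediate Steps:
B(u) = 0 (B(u) = 5 - 5 = 0)
X = -1/320 (X = 1/(0 - 320) = 1/(-320) = -1/320 ≈ -0.0031250)
1/(-165 - 497) - X = 1/(-165 - 497) - 1*(-1/320) = 1/(-662) + 1/320 = -1/662 + 1/320 = 171/105920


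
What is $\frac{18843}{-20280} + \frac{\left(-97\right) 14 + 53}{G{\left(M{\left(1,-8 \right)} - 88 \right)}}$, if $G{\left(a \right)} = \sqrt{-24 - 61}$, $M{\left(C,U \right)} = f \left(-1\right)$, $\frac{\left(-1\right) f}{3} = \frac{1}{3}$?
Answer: $- \frac{6281}{6760} + \frac{261 i \sqrt{85}}{17} \approx -0.92914 + 141.55 i$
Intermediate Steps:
$f = -1$ ($f = - \frac{3}{3} = \left(-3\right) \frac{1}{3} = -1$)
$M{\left(C,U \right)} = 1$ ($M{\left(C,U \right)} = \left(-1\right) \left(-1\right) = 1$)
$G{\left(a \right)} = i \sqrt{85}$ ($G{\left(a \right)} = \sqrt{-85} = i \sqrt{85}$)
$\frac{18843}{-20280} + \frac{\left(-97\right) 14 + 53}{G{\left(M{\left(1,-8 \right)} - 88 \right)}} = \frac{18843}{-20280} + \frac{\left(-97\right) 14 + 53}{i \sqrt{85}} = 18843 \left(- \frac{1}{20280}\right) + \left(-1358 + 53\right) \left(- \frac{i \sqrt{85}}{85}\right) = - \frac{6281}{6760} - 1305 \left(- \frac{i \sqrt{85}}{85}\right) = - \frac{6281}{6760} + \frac{261 i \sqrt{85}}{17}$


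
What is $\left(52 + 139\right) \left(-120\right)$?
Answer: $-22920$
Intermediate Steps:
$\left(52 + 139\right) \left(-120\right) = 191 \left(-120\right) = -22920$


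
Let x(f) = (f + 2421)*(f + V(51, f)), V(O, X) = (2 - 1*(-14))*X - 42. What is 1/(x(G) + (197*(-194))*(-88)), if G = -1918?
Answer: -1/13058760 ≈ -7.6577e-8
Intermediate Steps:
V(O, X) = -42 + 16*X (V(O, X) = (2 + 14)*X - 42 = 16*X - 42 = -42 + 16*X)
x(f) = (-42 + 17*f)*(2421 + f) (x(f) = (f + 2421)*(f + (-42 + 16*f)) = (2421 + f)*(-42 + 17*f) = (-42 + 17*f)*(2421 + f))
1/(x(G) + (197*(-194))*(-88)) = 1/((-101682 + 17*(-1918)**2 + 41115*(-1918)) + (197*(-194))*(-88)) = 1/((-101682 + 17*3678724 - 78858570) - 38218*(-88)) = 1/((-101682 + 62538308 - 78858570) + 3363184) = 1/(-16421944 + 3363184) = 1/(-13058760) = -1/13058760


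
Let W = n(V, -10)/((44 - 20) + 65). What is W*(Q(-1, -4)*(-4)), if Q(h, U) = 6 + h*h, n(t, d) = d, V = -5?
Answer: 280/89 ≈ 3.1461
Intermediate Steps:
Q(h, U) = 6 + h²
W = -10/89 (W = -10/((44 - 20) + 65) = -10/(24 + 65) = -10/89 ≈ -0.11236)
W*(Q(-1, -4)*(-4)) = -10*(6 + (-1)²)*(-4)/89 = -10*(6 + 1)*(-4)/89 = -70*(-4)/89 = -10/89*(-28) = 280/89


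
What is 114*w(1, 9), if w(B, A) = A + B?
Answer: 1140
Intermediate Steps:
114*w(1, 9) = 114*(9 + 1) = 114*10 = 1140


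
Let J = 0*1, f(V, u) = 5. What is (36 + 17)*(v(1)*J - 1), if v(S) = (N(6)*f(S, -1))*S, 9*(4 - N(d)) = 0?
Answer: -53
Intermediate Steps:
N(d) = 4 (N(d) = 4 - ⅑*0 = 4 + 0 = 4)
v(S) = 20*S (v(S) = (4*5)*S = 20*S)
J = 0
(36 + 17)*(v(1)*J - 1) = (36 + 17)*((20*1)*0 - 1) = 53*(20*0 - 1) = 53*(0 - 1) = 53*(-1) = -53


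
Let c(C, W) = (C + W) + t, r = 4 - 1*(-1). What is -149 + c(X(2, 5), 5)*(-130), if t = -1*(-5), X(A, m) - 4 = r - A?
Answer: -2359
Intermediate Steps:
r = 5 (r = 4 + 1 = 5)
X(A, m) = 9 - A (X(A, m) = 4 + (5 - A) = 9 - A)
t = 5
c(C, W) = 5 + C + W (c(C, W) = (C + W) + 5 = 5 + C + W)
-149 + c(X(2, 5), 5)*(-130) = -149 + (5 + (9 - 1*2) + 5)*(-130) = -149 + (5 + (9 - 2) + 5)*(-130) = -149 + (5 + 7 + 5)*(-130) = -149 + 17*(-130) = -149 - 2210 = -2359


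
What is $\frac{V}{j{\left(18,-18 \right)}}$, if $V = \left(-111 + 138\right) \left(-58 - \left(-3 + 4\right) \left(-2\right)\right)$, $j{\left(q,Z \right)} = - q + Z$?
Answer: $42$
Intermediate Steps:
$j{\left(q,Z \right)} = Z - q$
$V = -1512$ ($V = 27 \left(-58 - 1 \left(-2\right)\right) = 27 \left(-58 - -2\right) = 27 \left(-58 + 2\right) = 27 \left(-56\right) = -1512$)
$\frac{V}{j{\left(18,-18 \right)}} = - \frac{1512}{-18 - 18} = - \frac{1512}{-36} = \left(-1512\right) \left(- \frac{1}{36}\right) = 42$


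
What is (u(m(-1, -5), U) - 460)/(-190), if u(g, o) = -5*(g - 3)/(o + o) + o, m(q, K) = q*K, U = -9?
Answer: 2108/855 ≈ 2.4655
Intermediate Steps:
m(q, K) = K*q
u(g, o) = o - 5*(-3 + g)/(2*o) (u(g, o) = -5*(-3 + g)/(2*o) + o = o - 5*(-3 + g)/(2*o))
(u(m(-1, -5), U) - 460)/(-190) = ((1/2)*(15 - (-25)*(-1) + 2*(-9)**2)/(-9) - 460)/(-190) = -((1/2)*(-1/9)*(15 - 5*5 + 2*81) - 460)/190 = -((1/2)*(-1/9)*(15 - 25 + 162) - 460)/190 = -((1/2)*(-1/9)*152 - 460)/190 = -(-76/9 - 460)/190 = -1/190*(-4216/9) = 2108/855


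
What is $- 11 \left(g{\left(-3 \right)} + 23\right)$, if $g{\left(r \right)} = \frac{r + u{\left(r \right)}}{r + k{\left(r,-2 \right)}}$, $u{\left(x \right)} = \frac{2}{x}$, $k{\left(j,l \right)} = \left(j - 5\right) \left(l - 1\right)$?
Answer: $- \frac{15818}{63} \approx -251.08$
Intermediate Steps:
$k{\left(j,l \right)} = \left(-1 + l\right) \left(-5 + j\right)$ ($k{\left(j,l \right)} = \left(-5 + j\right) \left(-1 + l\right) = \left(-1 + l\right) \left(-5 + j\right)$)
$g{\left(r \right)} = \frac{r + \frac{2}{r}}{15 - 2 r}$ ($g{\left(r \right)} = \frac{r + \frac{2}{r}}{r + \left(5 - r - -10 + r \left(-2\right)\right)} = \frac{r + \frac{2}{r}}{r + \left(5 - r + 10 - 2 r\right)} = \frac{r + \frac{2}{r}}{r - \left(-15 + 3 r\right)} = \frac{r + \frac{2}{r}}{15 - 2 r}$)
$- 11 \left(g{\left(-3 \right)} + 23\right) = - 11 \left(\frac{2 + \left(-3\right)^{2}}{\left(-3\right) \left(15 - -6\right)} + 23\right) = - 11 \left(- \frac{2 + 9}{3 \left(15 + 6\right)} + 23\right) = - 11 \left(\left(- \frac{1}{3}\right) \frac{1}{21} \cdot 11 + 23\right) = - 11 \left(- \frac{11}{63} + 23\right) = \left(-11\right) \frac{1438}{63} = - \frac{15818}{63}$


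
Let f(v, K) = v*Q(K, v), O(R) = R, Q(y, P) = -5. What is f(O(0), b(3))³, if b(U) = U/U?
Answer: 0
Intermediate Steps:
b(U) = 1
f(v, K) = -5*v (f(v, K) = v*(-5) = -5*v)
f(O(0), b(3))³ = (-5*0)³ = 0³ = 0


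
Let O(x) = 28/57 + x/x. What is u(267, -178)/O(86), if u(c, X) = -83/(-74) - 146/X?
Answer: 728973/559810 ≈ 1.3022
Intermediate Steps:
O(x) = 85/57 (O(x) = 28*(1/57) + 1 = 28/57 + 1 = 85/57)
u(c, X) = 83/74 - 146/X (u(c, X) = -83*(-1/74) - 146/X = 83/74 - 146/X)
u(267, -178)/O(86) = (83/74 - 146/(-178))/(85/57) = (83/74 - 146*(-1/178))*(57/85) = (83/74 + 73/89)*(57/85) = (12789/6586)*(57/85) = 728973/559810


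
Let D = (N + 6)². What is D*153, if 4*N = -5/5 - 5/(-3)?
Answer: 23273/4 ≈ 5818.3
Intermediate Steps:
N = ⅙ (N = (-5/5 - 5/(-3))/4 = (-5*⅕ - 5*(-⅓))/4 = (-1 + 5/3)/4 = (¼)*(⅔) = ⅙ ≈ 0.16667)
D = 1369/36 (D = (⅙ + 6)² = (37/6)² = 1369/36 ≈ 38.028)
D*153 = (1369/36)*153 = 23273/4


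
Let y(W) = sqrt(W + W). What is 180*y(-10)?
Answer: 360*I*sqrt(5) ≈ 804.98*I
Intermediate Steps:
y(W) = sqrt(2)*sqrt(W) (y(W) = sqrt(2*W) = sqrt(2)*sqrt(W))
180*y(-10) = 180*(sqrt(2)*sqrt(-10)) = 180*(sqrt(2)*(I*sqrt(10))) = 180*(2*I*sqrt(5)) = 360*I*sqrt(5)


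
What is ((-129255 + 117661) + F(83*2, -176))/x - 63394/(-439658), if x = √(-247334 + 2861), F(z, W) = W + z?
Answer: 31697/219829 + 3868*I*√244473/81491 ≈ 0.14419 + 23.469*I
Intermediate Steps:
x = I*√244473 (x = √(-244473) = I*√244473 ≈ 494.44*I)
((-129255 + 117661) + F(83*2, -176))/x - 63394/(-439658) = ((-129255 + 117661) + (-176 + 83*2))/((I*√244473)) - 63394/(-439658) = (-11594 + (-176 + 166))*(-I*√244473/244473) - 63394*(-1/439658) = (-11594 - 10)*(-I*√244473/244473) + 31697/219829 = -(-3868)*I*√244473/81491 + 31697/219829 = 3868*I*√244473/81491 + 31697/219829 = 31697/219829 + 3868*I*√244473/81491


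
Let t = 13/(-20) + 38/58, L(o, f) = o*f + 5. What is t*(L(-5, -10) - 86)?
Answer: -93/580 ≈ -0.16034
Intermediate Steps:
L(o, f) = 5 + f*o (L(o, f) = f*o + 5 = 5 + f*o)
t = 3/580 (t = 13*(-1/20) + 38*(1/58) = -13/20 + 19/29 = 3/580 ≈ 0.0051724)
t*(L(-5, -10) - 86) = 3*((5 - 10*(-5)) - 86)/580 = 3*((5 + 50) - 86)/580 = 3*(55 - 86)/580 = (3/580)*(-31) = -93/580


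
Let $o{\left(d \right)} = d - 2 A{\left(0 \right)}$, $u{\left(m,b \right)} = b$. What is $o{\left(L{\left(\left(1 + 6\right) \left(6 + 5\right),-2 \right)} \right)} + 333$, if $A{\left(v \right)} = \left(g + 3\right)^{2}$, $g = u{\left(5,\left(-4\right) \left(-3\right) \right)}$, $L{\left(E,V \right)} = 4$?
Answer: $-113$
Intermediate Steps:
$g = 12$ ($g = \left(-4\right) \left(-3\right) = 12$)
$A{\left(v \right)} = 225$ ($A{\left(v \right)} = \left(12 + 3\right)^{2} = 15^{2} = 225$)
$o{\left(d \right)} = -450 + d$ ($o{\left(d \right)} = d - 450 = -450 + d$)
$o{\left(L{\left(\left(1 + 6\right) \left(6 + 5\right),-2 \right)} \right)} + 333 = \left(-450 + 4\right) + 333 = -446 + 333 = -113$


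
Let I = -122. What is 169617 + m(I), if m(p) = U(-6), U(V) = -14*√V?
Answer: 169617 - 14*I*√6 ≈ 1.6962e+5 - 34.293*I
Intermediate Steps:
m(p) = -14*I*√6
169617 + m(I) = 169617 - 14*I*√6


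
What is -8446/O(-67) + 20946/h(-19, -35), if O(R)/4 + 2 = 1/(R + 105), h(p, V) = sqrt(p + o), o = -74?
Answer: 80237/75 - 6982*I*sqrt(93)/31 ≈ 1069.8 - 2172.0*I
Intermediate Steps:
h(p, V) = sqrt(-74 + p) (h(p, V) = sqrt(p - 74) = sqrt(-74 + p))
O(R) = -8 + 4/(105 + R) (O(R) = -8 + 4/(R + 105) = -8 + 4/(105 + R))
-8446/O(-67) + 20946/h(-19, -35) = -8446*(105 - 67)/(4*(-209 - 2*(-67))) + 20946/(sqrt(-74 - 19)) = -8446*19/(2*(-209 + 134)) + 20946/(sqrt(-93)) = -8446/(4*(1/38)*(-75)) + 20946/((I*sqrt(93))) = -8446/(-150/19) + 20946*(-I*sqrt(93)/93) = -8446*(-19/150) - 6982*I*sqrt(93)/31 = 80237/75 - 6982*I*sqrt(93)/31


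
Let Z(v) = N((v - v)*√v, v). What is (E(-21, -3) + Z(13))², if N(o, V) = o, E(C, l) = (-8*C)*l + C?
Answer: 275625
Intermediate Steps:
E(C, l) = C - 8*C*l (E(C, l) = -8*C*l + C = C - 8*C*l)
Z(v) = 0 (Z(v) = (v - v)*√v = 0*√v = 0)
(E(-21, -3) + Z(13))² = (-21*(1 - 8*(-3)) + 0)² = (-21*(1 + 24) + 0)² = (-21*25 + 0)² = (-525 + 0)² = (-525)² = 275625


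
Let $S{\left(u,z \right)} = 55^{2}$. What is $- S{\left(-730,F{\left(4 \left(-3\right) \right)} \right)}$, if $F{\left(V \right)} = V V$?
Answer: $-3025$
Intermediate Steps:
$F{\left(V \right)} = V^{2}$
$S{\left(u,z \right)} = 3025$
$- S{\left(-730,F{\left(4 \left(-3\right) \right)} \right)} = \left(-1\right) 3025 = -3025$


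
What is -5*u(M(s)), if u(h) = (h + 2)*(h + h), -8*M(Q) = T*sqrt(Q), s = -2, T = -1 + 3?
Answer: 5/4 + 5*I*sqrt(2) ≈ 1.25 + 7.0711*I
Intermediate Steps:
T = 2
M(Q) = -sqrt(Q)/4
u(h) = 2*h*(2 + h) (u(h) = (2 + h)*(2*h) = 2*h*(2 + h))
-5*u(M(s)) = -10*(-I*sqrt(2)/4)*(2 - I*sqrt(2)/4) = -(-5)*I*sqrt(2)*(2 - I*sqrt(2)/4)/2 = 5*I*sqrt(2)*(2 - I*sqrt(2)/4)/2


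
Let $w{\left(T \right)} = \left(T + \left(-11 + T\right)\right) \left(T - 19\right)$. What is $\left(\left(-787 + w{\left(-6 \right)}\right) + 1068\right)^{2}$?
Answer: $732736$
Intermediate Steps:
$w{\left(T \right)} = \left(-19 + T\right) \left(-11 + 2 T\right)$ ($w{\left(T \right)} = \left(-11 + 2 T\right) \left(-19 + T\right) = \left(-19 + T\right) \left(-11 + 2 T\right)$)
$\left(\left(-787 + w{\left(-6 \right)}\right) + 1068\right)^{2} = \left(\left(-787 + \left(209 - -294 + 2 \left(-6\right)^{2}\right)\right) + 1068\right)^{2} = \left(\left(-787 + \left(209 + 294 + 2 \cdot 36\right)\right) + 1068\right)^{2} = \left(\left(-787 + \left(209 + 294 + 72\right)\right) + 1068\right)^{2} = \left(\left(-787 + 575\right) + 1068\right)^{2} = \left(-212 + 1068\right)^{2} = 856^{2} = 732736$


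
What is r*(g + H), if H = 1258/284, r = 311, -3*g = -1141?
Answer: 50975699/426 ≈ 1.1966e+5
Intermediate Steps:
g = 1141/3 (g = -⅓*(-1141) = 1141/3 ≈ 380.33)
H = 629/142 (H = 1258*(1/284) = 629/142 ≈ 4.4296)
r*(g + H) = 311*(1141/3 + 629/142) = 311*(163909/426) = 50975699/426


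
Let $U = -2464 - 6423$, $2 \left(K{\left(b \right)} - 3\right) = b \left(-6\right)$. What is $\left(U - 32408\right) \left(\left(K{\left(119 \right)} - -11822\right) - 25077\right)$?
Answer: $561983655$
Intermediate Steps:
$K{\left(b \right)} = 3 - 3 b$ ($K{\left(b \right)} = 3 + \frac{b \left(-6\right)}{2} = 3 + \frac{\left(-6\right) b}{2} = 3 - 3 b$)
$U = -8887$
$\left(U - 32408\right) \left(\left(K{\left(119 \right)} - -11822\right) - 25077\right) = \left(-8887 - 32408\right) \left(\left(\left(3 - 357\right) - -11822\right) - 25077\right) = - 41295 \left(\left(\left(3 - 357\right) + 11822\right) - 25077\right) = - 41295 \left(\left(-354 + 11822\right) - 25077\right) = - 41295 \left(11468 - 25077\right) = \left(-41295\right) \left(-13609\right) = 561983655$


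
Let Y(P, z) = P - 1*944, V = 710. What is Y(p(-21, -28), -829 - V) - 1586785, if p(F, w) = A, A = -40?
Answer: -1587769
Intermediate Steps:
p(F, w) = -40
Y(P, z) = -944 + P (Y(P, z) = P - 944 = -944 + P)
Y(p(-21, -28), -829 - V) - 1586785 = (-944 - 40) - 1586785 = -984 - 1586785 = -1587769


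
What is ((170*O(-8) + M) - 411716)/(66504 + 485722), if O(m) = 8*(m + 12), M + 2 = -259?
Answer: -406537/552226 ≈ -0.73618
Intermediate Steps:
M = -261 (M = -2 - 259 = -261)
O(m) = 96 + 8*m (O(m) = 8*(12 + m) = 96 + 8*m)
((170*O(-8) + M) - 411716)/(66504 + 485722) = ((170*(96 + 8*(-8)) - 261) - 411716)/(66504 + 485722) = ((170*(96 - 64) - 261) - 411716)/552226 = ((170*32 - 261) - 411716)*(1/552226) = ((5440 - 261) - 411716)*(1/552226) = (5179 - 411716)*(1/552226) = -406537*1/552226 = -406537/552226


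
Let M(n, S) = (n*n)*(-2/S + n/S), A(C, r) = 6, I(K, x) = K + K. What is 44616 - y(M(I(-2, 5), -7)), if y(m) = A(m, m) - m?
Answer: 312366/7 ≈ 44624.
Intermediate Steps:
I(K, x) = 2*K
M(n, S) = n²*(-2/S + n/S)
y(m) = 6 - m
44616 - y(M(I(-2, 5), -7)) = 44616 - (6 - (2*(-2))²*(-2 + 2*(-2))/(-7)) = 44616 - (6 - (-1)*(-4)²*(-2 - 4)/7) = 44616 - (6 - (-1)*16*(-6)/7) = 44616 - (6 - 1*96/7) = 44616 - (6 - 96/7) = 44616 - 1*(-54/7) = 44616 + 54/7 = 312366/7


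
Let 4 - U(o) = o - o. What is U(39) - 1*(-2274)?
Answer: 2278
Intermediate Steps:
U(o) = 4 (U(o) = 4 - (o - o) = 4 - 1*0 = 4 + 0 = 4)
U(39) - 1*(-2274) = 4 - 1*(-2274) = 4 + 2274 = 2278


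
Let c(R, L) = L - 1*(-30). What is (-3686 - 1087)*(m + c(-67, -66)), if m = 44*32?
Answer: -6548556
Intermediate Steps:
c(R, L) = 30 + L (c(R, L) = L + 30 = 30 + L)
m = 1408
(-3686 - 1087)*(m + c(-67, -66)) = (-3686 - 1087)*(1408 + (30 - 66)) = -4773*(1408 - 36) = -4773*1372 = -6548556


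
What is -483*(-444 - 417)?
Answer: 415863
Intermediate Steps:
-483*(-444 - 417) = -483*(-861) = 415863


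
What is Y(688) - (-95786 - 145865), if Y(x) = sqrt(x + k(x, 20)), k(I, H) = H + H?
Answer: 241651 + 2*sqrt(182) ≈ 2.4168e+5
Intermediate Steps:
k(I, H) = 2*H
Y(x) = sqrt(40 + x) (Y(x) = sqrt(x + 2*20) = sqrt(x + 40) = sqrt(40 + x))
Y(688) - (-95786 - 145865) = sqrt(40 + 688) - (-95786 - 145865) = sqrt(728) - 1*(-241651) = 2*sqrt(182) + 241651 = 241651 + 2*sqrt(182)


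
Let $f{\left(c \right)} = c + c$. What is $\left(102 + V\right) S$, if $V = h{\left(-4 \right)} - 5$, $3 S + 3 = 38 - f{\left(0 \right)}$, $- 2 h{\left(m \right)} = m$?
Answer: $1155$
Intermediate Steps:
$f{\left(c \right)} = 2 c$
$h{\left(m \right)} = - \frac{m}{2}$
$S = \frac{35}{3}$ ($S = -1 + \frac{38 - 2 \cdot 0}{3} = -1 + \frac{38 - 0}{3} = -1 + \frac{38 + 0}{3} = -1 + \frac{1}{3} \cdot 38 = -1 + \frac{38}{3} = \frac{35}{3} \approx 11.667$)
$V = -3$ ($V = \left(- \frac{1}{2}\right) \left(-4\right) - 5 = 2 - 5 = -3$)
$\left(102 + V\right) S = \left(102 - 3\right) \frac{35}{3} = 99 \cdot \frac{35}{3} = 1155$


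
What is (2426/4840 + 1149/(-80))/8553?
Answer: -134177/82793040 ≈ -0.0016206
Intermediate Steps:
(2426/4840 + 1149/(-80))/8553 = (2426*(1/4840) + 1149*(-1/80))*(1/8553) = (1213/2420 - 1149/80)*(1/8553) = -134177/9680*1/8553 = -134177/82793040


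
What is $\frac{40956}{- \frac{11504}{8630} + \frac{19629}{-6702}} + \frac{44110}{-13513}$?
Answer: $- \frac{5336798120479310}{555154754669} \approx -9613.2$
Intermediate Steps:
$\frac{40956}{- \frac{11504}{8630} + \frac{19629}{-6702}} + \frac{44110}{-13513} = \frac{40956}{\left(-11504\right) \frac{1}{8630} + 19629 \left(- \frac{1}{6702}\right)} + 44110 \left(- \frac{1}{13513}\right) = \frac{40956}{- \frac{5752}{4315} - \frac{6543}{2234}} - \frac{44110}{13513} = \frac{40956}{- \frac{41083013}{9639710}} - \frac{44110}{13513} = 40956 \left(- \frac{9639710}{41083013}\right) - \frac{44110}{13513} = - \frac{394803962760}{41083013} - \frac{44110}{13513} = - \frac{5336798120479310}{555154754669}$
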